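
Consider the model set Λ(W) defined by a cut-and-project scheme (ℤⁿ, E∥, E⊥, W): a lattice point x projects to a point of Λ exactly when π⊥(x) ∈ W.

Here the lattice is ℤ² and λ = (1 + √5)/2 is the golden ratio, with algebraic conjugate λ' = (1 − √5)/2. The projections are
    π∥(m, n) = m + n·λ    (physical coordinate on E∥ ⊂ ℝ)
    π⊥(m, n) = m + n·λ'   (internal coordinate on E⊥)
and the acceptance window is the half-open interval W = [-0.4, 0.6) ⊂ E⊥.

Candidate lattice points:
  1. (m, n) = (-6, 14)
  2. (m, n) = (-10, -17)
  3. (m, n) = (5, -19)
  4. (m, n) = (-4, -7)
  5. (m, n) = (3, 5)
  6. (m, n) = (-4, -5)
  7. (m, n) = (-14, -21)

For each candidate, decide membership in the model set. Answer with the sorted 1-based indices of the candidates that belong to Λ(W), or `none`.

2, 4, 5

λ' = (1−√5)/2 ≈ -0.61803.
candidate 1: (m,n)=(-6,14) → π∥ = -6+14·λ ≈ 16.65248, π⊥ = -6+14·λ' ≈ -14.65248 ∉ [-0.4, 0.6) ⇒ out
candidate 2: (m,n)=(-10,-17) → π∥ = -10-17·λ ≈ -37.50658, π⊥ = -10-17·λ' ≈ 0.50658 ∈ [-0.4, 0.6) ⇒ IN Λ
candidate 3: (m,n)=(5,-19) → π∥ = 5-19·λ ≈ -25.74265, π⊥ = 5-19·λ' ≈ 16.74265 ∉ [-0.4, 0.6) ⇒ out
candidate 4: (m,n)=(-4,-7) → π∥ = -4-7·λ ≈ -15.32624, π⊥ = -4-7·λ' ≈ 0.32624 ∈ [-0.4, 0.6) ⇒ IN Λ
candidate 5: (m,n)=(3,5) → π∥ = 3+5·λ ≈ 11.09017, π⊥ = 3+5·λ' ≈ -0.09017 ∈ [-0.4, 0.6) ⇒ IN Λ
candidate 6: (m,n)=(-4,-5) → π∥ = -4-5·λ ≈ -12.09017, π⊥ = -4-5·λ' ≈ -0.90983 ∉ [-0.4, 0.6) ⇒ out
candidate 7: (m,n)=(-14,-21) → π∥ = -14-21·λ ≈ -47.97871, π⊥ = -14-21·λ' ≈ -1.02129 ∉ [-0.4, 0.6) ⇒ out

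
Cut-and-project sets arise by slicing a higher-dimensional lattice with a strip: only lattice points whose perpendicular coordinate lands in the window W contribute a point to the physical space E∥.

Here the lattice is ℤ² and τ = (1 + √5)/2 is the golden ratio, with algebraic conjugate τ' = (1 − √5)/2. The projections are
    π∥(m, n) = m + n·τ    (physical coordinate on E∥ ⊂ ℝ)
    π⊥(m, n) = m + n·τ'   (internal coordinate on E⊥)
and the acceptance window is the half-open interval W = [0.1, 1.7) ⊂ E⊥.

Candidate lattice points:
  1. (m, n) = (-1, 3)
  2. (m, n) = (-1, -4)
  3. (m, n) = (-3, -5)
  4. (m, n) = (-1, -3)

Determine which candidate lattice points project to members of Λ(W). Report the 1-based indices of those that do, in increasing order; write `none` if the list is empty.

2, 4

τ' = (1−√5)/2 ≈ -0.61803.
candidate 1: (m,n)=(-1,3) → π∥ = -1+3·τ ≈ 3.85410, π⊥ = -1+3·τ' ≈ -2.85410 ∉ [0.1, 1.7) ⇒ out
candidate 2: (m,n)=(-1,-4) → π∥ = -1-4·τ ≈ -7.47214, π⊥ = -1-4·τ' ≈ 1.47214 ∈ [0.1, 1.7) ⇒ IN Λ
candidate 3: (m,n)=(-3,-5) → π∥ = -3-5·τ ≈ -11.09017, π⊥ = -3-5·τ' ≈ 0.09017 ∉ [0.1, 1.7) ⇒ out
candidate 4: (m,n)=(-1,-3) → π∥ = -1-3·τ ≈ -5.85410, π⊥ = -1-3·τ' ≈ 0.85410 ∈ [0.1, 1.7) ⇒ IN Λ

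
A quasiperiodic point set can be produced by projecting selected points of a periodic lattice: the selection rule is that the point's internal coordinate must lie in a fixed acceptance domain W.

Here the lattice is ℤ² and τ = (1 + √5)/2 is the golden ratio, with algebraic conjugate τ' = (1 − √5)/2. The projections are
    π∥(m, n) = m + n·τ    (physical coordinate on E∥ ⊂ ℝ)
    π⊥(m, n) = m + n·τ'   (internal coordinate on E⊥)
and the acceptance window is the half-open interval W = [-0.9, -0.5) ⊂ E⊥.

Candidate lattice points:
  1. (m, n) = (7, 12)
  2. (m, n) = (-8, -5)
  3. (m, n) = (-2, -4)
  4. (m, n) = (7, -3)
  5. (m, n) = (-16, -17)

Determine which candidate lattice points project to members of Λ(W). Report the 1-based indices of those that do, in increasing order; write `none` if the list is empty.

none

Numerically τ ≈ 1.61803 and τ' = −1/τ ≈ -0.61803.
[1] lift (7,12): star map gives -0.41641; window check -0.9 ≤ -0.41641 < -0.5 is false → out
[2] lift (-8,-5): star map gives -4.90983; window check -0.9 ≤ -4.90983 < -0.5 is false → out
[3] lift (-2,-4): star map gives 0.47214; window check -0.9 ≤ 0.47214 < -0.5 is false → out
[4] lift (7,-3): star map gives 8.85410; window check -0.9 ≤ 8.85410 < -0.5 is false → out
[5] lift (-16,-17): star map gives -5.49342; window check -0.9 ≤ -5.49342 < -0.5 is false → out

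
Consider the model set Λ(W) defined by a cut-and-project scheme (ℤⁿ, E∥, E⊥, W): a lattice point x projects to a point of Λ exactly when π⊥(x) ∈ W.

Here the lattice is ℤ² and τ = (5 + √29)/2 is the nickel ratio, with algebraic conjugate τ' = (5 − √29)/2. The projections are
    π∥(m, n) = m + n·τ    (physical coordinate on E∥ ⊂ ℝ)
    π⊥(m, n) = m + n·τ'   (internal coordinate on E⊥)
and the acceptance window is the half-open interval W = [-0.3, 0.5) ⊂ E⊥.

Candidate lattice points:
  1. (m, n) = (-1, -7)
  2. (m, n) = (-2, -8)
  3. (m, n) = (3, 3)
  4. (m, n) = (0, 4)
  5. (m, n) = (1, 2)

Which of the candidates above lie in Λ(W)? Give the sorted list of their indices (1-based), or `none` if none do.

Compute τ' = (5−√29)/2 = -0.192582, so π⊥(m,n) = m -0.192582·n.
#1 (-1,-7): internal coord -1 + (-7)·τ' = +0.348077; +0.348077 ∈ [-0.3, 0.5) → IN Λ
#2 (-2,-8): internal coord -2 + (-8)·τ' = -0.459341; -0.459341 ∉ [-0.3, 0.5) → out
#3 (3,3): internal coord 3 + (3)·τ' = +2.422253; +2.422253 ∉ [-0.3, 0.5) → out
#4 (0,4): internal coord 0 + (4)·τ' = -0.770330; -0.770330 ∉ [-0.3, 0.5) → out
#5 (1,2): internal coord 1 + (2)·τ' = +0.614835; +0.614835 ∉ [-0.3, 0.5) → out

1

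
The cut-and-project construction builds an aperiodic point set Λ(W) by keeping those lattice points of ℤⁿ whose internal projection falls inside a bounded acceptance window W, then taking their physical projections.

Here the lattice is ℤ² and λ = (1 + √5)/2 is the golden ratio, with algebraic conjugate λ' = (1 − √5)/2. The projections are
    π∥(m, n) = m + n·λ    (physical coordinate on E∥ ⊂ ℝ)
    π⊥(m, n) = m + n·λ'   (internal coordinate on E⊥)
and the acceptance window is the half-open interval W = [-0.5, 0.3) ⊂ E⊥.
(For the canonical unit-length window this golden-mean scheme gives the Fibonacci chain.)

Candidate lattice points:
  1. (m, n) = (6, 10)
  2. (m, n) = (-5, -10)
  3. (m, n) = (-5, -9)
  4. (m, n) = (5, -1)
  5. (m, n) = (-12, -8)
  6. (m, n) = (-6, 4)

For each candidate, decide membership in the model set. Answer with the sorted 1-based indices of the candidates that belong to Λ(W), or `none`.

1

Numerically λ ≈ 1.6180 and λ' = −1/λ ≈ -0.6180.
[1] lift (6,10): star map gives -0.1803; window check -0.5 ≤ -0.1803 < 0.3 is true → IN Λ
[2] lift (-5,-10): star map gives 1.1803; window check -0.5 ≤ 1.1803 < 0.3 is false → out
[3] lift (-5,-9): star map gives 0.5623; window check -0.5 ≤ 0.5623 < 0.3 is false → out
[4] lift (5,-1): star map gives 5.6180; window check -0.5 ≤ 5.6180 < 0.3 is false → out
[5] lift (-12,-8): star map gives -7.0557; window check -0.5 ≤ -7.0557 < 0.3 is false → out
[6] lift (-6,4): star map gives -8.4721; window check -0.5 ≤ -8.4721 < 0.3 is false → out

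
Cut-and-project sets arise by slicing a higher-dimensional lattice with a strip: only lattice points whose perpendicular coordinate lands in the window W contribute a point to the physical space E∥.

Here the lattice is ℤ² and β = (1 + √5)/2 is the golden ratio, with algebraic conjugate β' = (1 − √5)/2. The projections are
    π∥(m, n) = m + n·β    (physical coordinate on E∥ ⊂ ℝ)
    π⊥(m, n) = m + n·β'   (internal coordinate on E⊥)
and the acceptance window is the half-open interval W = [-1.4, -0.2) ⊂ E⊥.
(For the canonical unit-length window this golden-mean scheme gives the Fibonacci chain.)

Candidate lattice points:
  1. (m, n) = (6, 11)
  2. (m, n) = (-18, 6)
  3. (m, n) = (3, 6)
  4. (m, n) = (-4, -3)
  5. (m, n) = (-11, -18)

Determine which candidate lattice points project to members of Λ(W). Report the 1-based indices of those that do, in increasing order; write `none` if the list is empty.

Compute β' = (1−√5)/2 = -0.61803, so π⊥(m,n) = m -0.61803·n.
[1] lift (6,11): star map gives -0.79837; window check -1.4 ≤ -0.79837 < -0.2 is true → IN Λ
[2] lift (-18,6): star map gives -21.70820; window check -1.4 ≤ -21.70820 < -0.2 is false → out
[3] lift (3,6): star map gives -0.70820; window check -1.4 ≤ -0.70820 < -0.2 is true → IN Λ
[4] lift (-4,-3): star map gives -2.14590; window check -1.4 ≤ -2.14590 < -0.2 is false → out
[5] lift (-11,-18): star map gives 0.12461; window check -1.4 ≤ 0.12461 < -0.2 is false → out

1, 3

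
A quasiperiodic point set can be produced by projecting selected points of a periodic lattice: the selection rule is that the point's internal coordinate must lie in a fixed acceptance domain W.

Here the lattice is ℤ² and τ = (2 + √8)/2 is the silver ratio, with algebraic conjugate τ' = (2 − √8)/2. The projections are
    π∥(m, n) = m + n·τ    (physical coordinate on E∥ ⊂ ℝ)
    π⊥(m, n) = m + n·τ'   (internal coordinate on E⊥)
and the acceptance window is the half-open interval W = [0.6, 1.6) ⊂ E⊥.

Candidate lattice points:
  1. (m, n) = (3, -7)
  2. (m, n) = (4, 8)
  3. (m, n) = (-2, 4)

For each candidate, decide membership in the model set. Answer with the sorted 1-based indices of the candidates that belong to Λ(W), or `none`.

2

Numerically τ ≈ 2.4142 and τ' = −1/τ ≈ -0.4142.
candidate 1: (m,n)=(3,-7) → π∥ = 3-7·τ ≈ -13.8995, π⊥ = 3-7·τ' ≈ 5.8995 ∉ [0.6, 1.6) ⇒ out
candidate 2: (m,n)=(4,8) → π∥ = 4+8·τ ≈ 23.3137, π⊥ = 4+8·τ' ≈ 0.6863 ∈ [0.6, 1.6) ⇒ IN Λ
candidate 3: (m,n)=(-2,4) → π∥ = -2+4·τ ≈ 7.6569, π⊥ = -2+4·τ' ≈ -3.6569 ∉ [0.6, 1.6) ⇒ out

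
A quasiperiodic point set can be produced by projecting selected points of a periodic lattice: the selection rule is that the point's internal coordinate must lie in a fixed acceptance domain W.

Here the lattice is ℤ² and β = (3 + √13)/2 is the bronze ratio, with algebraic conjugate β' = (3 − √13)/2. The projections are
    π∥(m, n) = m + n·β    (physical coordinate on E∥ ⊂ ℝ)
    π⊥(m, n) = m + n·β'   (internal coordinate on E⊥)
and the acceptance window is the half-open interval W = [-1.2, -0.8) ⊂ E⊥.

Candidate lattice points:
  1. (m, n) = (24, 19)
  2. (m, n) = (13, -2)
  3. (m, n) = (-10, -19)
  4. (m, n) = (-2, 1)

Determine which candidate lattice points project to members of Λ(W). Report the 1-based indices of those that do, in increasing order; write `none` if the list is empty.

none

Compute β' = (3−√13)/2 = -0.302776, so π⊥(m,n) = m -0.302776·n.
candidate 1: (m,n)=(24,19) → π∥ = 24+19·β ≈ 86.752737, π⊥ = 24+19·β' ≈ 18.247263 ∉ [-1.2, -0.8) ⇒ out
candidate 2: (m,n)=(13,-2) → π∥ = 13-2·β ≈ 6.394449, π⊥ = 13-2·β' ≈ 13.605551 ∉ [-1.2, -0.8) ⇒ out
candidate 3: (m,n)=(-10,-19) → π∥ = -10-19·β ≈ -72.752737, π⊥ = -10-19·β' ≈ -4.247263 ∉ [-1.2, -0.8) ⇒ out
candidate 4: (m,n)=(-2,1) → π∥ = -2+1·β ≈ 1.302776, π⊥ = -2+1·β' ≈ -2.302776 ∉ [-1.2, -0.8) ⇒ out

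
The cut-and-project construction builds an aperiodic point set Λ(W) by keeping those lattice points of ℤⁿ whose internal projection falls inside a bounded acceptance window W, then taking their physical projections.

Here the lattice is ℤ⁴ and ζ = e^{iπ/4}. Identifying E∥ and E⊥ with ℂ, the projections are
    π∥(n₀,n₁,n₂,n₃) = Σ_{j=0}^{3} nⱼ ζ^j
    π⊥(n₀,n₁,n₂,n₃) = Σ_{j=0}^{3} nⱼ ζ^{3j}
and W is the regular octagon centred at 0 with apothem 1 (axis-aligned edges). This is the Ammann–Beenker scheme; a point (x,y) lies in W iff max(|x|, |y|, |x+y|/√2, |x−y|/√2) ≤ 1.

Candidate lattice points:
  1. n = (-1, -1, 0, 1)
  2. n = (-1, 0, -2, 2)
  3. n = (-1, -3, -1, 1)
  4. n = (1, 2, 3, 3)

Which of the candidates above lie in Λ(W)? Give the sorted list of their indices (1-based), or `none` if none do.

π⊥(n) = n₀ + n₁ζ³ + n₂ζ⁶ + n₃ζ⁹ where ζ = e^{iπ/4}.
#1 (-1, -1, 0, 1): internal (0.41421, 0.00000); octagon support 0.41421 vs apothem 1 → ∈ W
#2 (-1, 0, -2, 2): internal (0.41421, 3.41421); octagon support 3.41421 vs apothem 1 → ∉ W
#3 (-1, -3, -1, 1): internal (1.82843, -0.41421); octagon support 1.82843 vs apothem 1 → ∉ W
#4 (1, 2, 3, 3): internal (1.70711, 0.53553); octagon support 1.70711 vs apothem 1 → ∉ W

1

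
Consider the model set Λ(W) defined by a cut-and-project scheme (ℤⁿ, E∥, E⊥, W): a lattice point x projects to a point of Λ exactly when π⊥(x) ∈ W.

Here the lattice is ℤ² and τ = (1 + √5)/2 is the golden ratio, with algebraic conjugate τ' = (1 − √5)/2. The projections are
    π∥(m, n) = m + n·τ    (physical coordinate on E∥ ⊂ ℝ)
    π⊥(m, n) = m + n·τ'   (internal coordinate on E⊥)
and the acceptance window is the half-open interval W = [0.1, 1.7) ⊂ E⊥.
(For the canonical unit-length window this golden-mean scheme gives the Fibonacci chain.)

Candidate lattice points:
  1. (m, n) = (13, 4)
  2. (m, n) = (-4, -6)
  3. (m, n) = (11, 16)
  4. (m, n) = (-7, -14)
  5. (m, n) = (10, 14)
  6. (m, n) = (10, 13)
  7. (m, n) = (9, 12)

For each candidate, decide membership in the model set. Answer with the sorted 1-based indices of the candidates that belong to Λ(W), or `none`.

3, 4, 5, 7

τ' = (1−√5)/2 ≈ -0.61803.
[1] lift (13,4): star map gives 10.52786; window check 0.1 ≤ 10.52786 < 1.7 is false → out
[2] lift (-4,-6): star map gives -0.29180; window check 0.1 ≤ -0.29180 < 1.7 is false → out
[3] lift (11,16): star map gives 1.11146; window check 0.1 ≤ 1.11146 < 1.7 is true → IN Λ
[4] lift (-7,-14): star map gives 1.65248; window check 0.1 ≤ 1.65248 < 1.7 is true → IN Λ
[5] lift (10,14): star map gives 1.34752; window check 0.1 ≤ 1.34752 < 1.7 is true → IN Λ
[6] lift (10,13): star map gives 1.96556; window check 0.1 ≤ 1.96556 < 1.7 is false → out
[7] lift (9,12): star map gives 1.58359; window check 0.1 ≤ 1.58359 < 1.7 is true → IN Λ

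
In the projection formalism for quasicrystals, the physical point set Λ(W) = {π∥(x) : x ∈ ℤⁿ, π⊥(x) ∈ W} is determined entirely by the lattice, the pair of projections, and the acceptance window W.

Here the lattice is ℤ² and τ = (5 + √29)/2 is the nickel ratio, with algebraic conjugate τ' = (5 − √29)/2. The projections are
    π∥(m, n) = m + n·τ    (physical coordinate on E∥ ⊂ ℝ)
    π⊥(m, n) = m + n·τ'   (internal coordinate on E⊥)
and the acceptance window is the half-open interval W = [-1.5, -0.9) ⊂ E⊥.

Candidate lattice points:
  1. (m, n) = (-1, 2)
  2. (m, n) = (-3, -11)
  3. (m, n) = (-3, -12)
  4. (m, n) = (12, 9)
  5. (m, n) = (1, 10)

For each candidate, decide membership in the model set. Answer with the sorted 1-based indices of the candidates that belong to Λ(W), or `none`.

Compute τ' = (5−√29)/2 = -0.1926, so π⊥(m,n) = m -0.1926·n.
candidate 1: (m,n)=(-1,2) → π∥ = -1+2·τ ≈ 9.3852, π⊥ = -1+2·τ' ≈ -1.3852 ∈ [-1.5, -0.9) ⇒ IN Λ
candidate 2: (m,n)=(-3,-11) → π∥ = -3-11·τ ≈ -60.1184, π⊥ = -3-11·τ' ≈ -0.8816 ∉ [-1.5, -0.9) ⇒ out
candidate 3: (m,n)=(-3,-12) → π∥ = -3-12·τ ≈ -65.3110, π⊥ = -3-12·τ' ≈ -0.6890 ∉ [-1.5, -0.9) ⇒ out
candidate 4: (m,n)=(12,9) → π∥ = 12+9·τ ≈ 58.7332, π⊥ = 12+9·τ' ≈ 10.2668 ∉ [-1.5, -0.9) ⇒ out
candidate 5: (m,n)=(1,10) → π∥ = 1+10·τ ≈ 52.9258, π⊥ = 1+10·τ' ≈ -0.9258 ∈ [-1.5, -0.9) ⇒ IN Λ

1, 5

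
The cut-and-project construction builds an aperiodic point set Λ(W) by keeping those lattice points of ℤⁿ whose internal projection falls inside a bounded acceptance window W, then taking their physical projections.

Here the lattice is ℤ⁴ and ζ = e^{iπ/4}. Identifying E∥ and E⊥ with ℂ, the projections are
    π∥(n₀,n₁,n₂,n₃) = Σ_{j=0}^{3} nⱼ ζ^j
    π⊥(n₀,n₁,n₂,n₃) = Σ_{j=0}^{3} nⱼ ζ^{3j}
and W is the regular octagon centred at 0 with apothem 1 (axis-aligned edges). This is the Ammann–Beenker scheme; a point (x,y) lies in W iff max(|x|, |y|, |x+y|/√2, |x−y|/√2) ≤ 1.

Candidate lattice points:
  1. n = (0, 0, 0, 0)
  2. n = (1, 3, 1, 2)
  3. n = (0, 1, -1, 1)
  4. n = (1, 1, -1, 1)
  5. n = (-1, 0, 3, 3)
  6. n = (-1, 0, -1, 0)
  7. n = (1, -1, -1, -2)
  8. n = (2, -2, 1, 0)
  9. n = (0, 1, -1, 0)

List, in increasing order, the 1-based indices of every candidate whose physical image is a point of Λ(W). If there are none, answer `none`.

1

Internal map: ζ^{3j} for j=0..3 gives (1,0), (−√2/2,√2/2), (0,−1), (√2/2,√2/2).
candidate 1: n = (0, 0, 0, 0) → π⊥ ≈ (+0.00000, +0.00000); max(|x|,|y|,|x±y|/√2) = 0.00000 ≤ 1 ⇒ ∈ W
candidate 2: n = (1, 3, 1, 2) → π⊥ ≈ (+0.29289, +2.53553); max(|x|,|y|,|x±y|/√2) = 2.53553 > 1 ⇒ ∉ W
candidate 3: n = (0, 1, -1, 1) → π⊥ ≈ (+0.00000, +2.41421); max(|x|,|y|,|x±y|/√2) = 2.41421 > 1 ⇒ ∉ W
candidate 4: n = (1, 1, -1, 1) → π⊥ ≈ (+1.00000, +2.41421); max(|x|,|y|,|x±y|/√2) = 2.41421 > 1 ⇒ ∉ W
candidate 5: n = (-1, 0, 3, 3) → π⊥ ≈ (+1.12132, -0.87868); max(|x|,|y|,|x±y|/√2) = 1.41421 > 1 ⇒ ∉ W
candidate 6: n = (-1, 0, -1, 0) → π⊥ ≈ (-1.00000, +1.00000); max(|x|,|y|,|x±y|/√2) = 1.41421 > 1 ⇒ ∉ W
candidate 7: n = (1, -1, -1, -2) → π⊥ ≈ (+0.29289, -1.12132); max(|x|,|y|,|x±y|/√2) = 1.12132 > 1 ⇒ ∉ W
candidate 8: n = (2, -2, 1, 0) → π⊥ ≈ (+3.41421, -2.41421); max(|x|,|y|,|x±y|/√2) = 4.12132 > 1 ⇒ ∉ W
candidate 9: n = (0, 1, -1, 0) → π⊥ ≈ (-0.70711, +1.70711); max(|x|,|y|,|x±y|/√2) = 1.70711 > 1 ⇒ ∉ W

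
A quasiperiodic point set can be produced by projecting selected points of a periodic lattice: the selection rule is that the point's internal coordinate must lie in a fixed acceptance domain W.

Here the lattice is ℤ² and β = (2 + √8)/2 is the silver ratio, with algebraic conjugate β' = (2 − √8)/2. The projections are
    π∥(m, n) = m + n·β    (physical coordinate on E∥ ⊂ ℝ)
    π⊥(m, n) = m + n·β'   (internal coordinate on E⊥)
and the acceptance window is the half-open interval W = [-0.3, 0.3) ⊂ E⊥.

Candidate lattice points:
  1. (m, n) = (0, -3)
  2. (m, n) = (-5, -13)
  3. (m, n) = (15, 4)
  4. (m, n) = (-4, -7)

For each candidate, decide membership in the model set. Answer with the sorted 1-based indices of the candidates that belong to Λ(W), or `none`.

Compute β' = (2−√8)/2 = -0.4142, so π⊥(m,n) = m -0.4142·n.
candidate 1: (m,n)=(0,-3) → π∥ = 0-3·β ≈ -7.2426, π⊥ = 0-3·β' ≈ 1.2426 ∉ [-0.3, 0.3) ⇒ out
candidate 2: (m,n)=(-5,-13) → π∥ = -5-13·β ≈ -36.3848, π⊥ = -5-13·β' ≈ 0.3848 ∉ [-0.3, 0.3) ⇒ out
candidate 3: (m,n)=(15,4) → π∥ = 15+4·β ≈ 24.6569, π⊥ = 15+4·β' ≈ 13.3431 ∉ [-0.3, 0.3) ⇒ out
candidate 4: (m,n)=(-4,-7) → π∥ = -4-7·β ≈ -20.8995, π⊥ = -4-7·β' ≈ -1.1005 ∉ [-0.3, 0.3) ⇒ out

none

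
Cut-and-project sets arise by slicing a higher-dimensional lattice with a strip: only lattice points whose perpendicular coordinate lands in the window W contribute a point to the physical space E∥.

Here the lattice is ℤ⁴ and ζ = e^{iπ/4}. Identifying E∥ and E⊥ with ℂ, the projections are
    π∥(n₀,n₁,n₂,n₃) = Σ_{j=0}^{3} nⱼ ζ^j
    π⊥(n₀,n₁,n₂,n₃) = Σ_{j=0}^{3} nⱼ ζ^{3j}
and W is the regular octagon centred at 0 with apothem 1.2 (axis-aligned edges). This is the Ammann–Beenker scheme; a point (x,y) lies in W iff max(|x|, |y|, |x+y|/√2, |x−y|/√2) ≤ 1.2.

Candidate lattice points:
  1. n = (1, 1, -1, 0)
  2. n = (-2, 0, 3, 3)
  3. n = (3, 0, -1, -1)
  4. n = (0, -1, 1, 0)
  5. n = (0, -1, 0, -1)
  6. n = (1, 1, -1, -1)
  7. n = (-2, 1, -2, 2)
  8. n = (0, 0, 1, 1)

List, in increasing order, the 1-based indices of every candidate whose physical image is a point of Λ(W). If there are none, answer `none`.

2, 6, 8

π⊥(n) = n₀ + n₁ζ³ + n₂ζ⁶ + n₃ζ⁹ where ζ = e^{iπ/4}.
#1 (1, 1, -1, 0): internal (0.2929, 1.7071); octagon support 1.7071 vs apothem 1.2 → ∉ W
#2 (-2, 0, 3, 3): internal (0.1213, -0.8787); octagon support 0.8787 vs apothem 1.2 → ∈ W
#3 (3, 0, -1, -1): internal (2.2929, 0.2929); octagon support 2.2929 vs apothem 1.2 → ∉ W
#4 (0, -1, 1, 0): internal (0.7071, -1.7071); octagon support 1.7071 vs apothem 1.2 → ∉ W
#5 (0, -1, 0, -1): internal (0.0000, -1.4142); octagon support 1.4142 vs apothem 1.2 → ∉ W
#6 (1, 1, -1, -1): internal (-0.4142, 1.0000); octagon support 1.0000 vs apothem 1.2 → ∈ W
#7 (-2, 1, -2, 2): internal (-1.2929, 4.1213); octagon support 4.1213 vs apothem 1.2 → ∉ W
#8 (0, 0, 1, 1): internal (0.7071, -0.2929); octagon support 0.7071 vs apothem 1.2 → ∈ W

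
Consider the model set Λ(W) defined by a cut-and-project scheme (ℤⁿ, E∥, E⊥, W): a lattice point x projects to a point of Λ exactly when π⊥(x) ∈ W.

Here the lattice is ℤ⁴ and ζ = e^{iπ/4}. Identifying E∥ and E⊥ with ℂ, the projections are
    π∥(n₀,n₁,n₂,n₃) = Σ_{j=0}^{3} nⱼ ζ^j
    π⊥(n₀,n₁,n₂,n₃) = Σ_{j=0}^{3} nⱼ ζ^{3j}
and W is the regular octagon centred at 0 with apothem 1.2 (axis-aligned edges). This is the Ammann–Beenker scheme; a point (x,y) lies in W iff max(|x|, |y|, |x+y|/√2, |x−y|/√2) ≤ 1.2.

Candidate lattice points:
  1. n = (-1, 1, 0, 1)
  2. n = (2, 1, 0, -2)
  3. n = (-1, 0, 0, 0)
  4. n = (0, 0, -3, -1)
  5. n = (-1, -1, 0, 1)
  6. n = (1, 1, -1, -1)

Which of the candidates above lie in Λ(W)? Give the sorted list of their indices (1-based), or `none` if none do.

2, 3, 5, 6

π⊥(n) = n₀ + n₁ζ³ + n₂ζ⁶ + n₃ζ⁹ where ζ = e^{iπ/4}.
candidate 1: n = (-1, 1, 0, 1) → π⊥ ≈ (-1.000000, +1.414214); max(|x|,|y|,|x±y|/√2) = 1.707107 > 1.2 ⇒ ∉ W
candidate 2: n = (2, 1, 0, -2) → π⊥ ≈ (-0.121320, -0.707107); max(|x|,|y|,|x±y|/√2) = 0.707107 ≤ 1.2 ⇒ ∈ W
candidate 3: n = (-1, 0, 0, 0) → π⊥ ≈ (-1.000000, +0.000000); max(|x|,|y|,|x±y|/√2) = 1.000000 ≤ 1.2 ⇒ ∈ W
candidate 4: n = (0, 0, -3, -1) → π⊥ ≈ (-0.707107, +2.292893); max(|x|,|y|,|x±y|/√2) = 2.292893 > 1.2 ⇒ ∉ W
candidate 5: n = (-1, -1, 0, 1) → π⊥ ≈ (+0.414214, +0.000000); max(|x|,|y|,|x±y|/√2) = 0.414214 ≤ 1.2 ⇒ ∈ W
candidate 6: n = (1, 1, -1, -1) → π⊥ ≈ (-0.414214, +1.000000); max(|x|,|y|,|x±y|/√2) = 1.000000 ≤ 1.2 ⇒ ∈ W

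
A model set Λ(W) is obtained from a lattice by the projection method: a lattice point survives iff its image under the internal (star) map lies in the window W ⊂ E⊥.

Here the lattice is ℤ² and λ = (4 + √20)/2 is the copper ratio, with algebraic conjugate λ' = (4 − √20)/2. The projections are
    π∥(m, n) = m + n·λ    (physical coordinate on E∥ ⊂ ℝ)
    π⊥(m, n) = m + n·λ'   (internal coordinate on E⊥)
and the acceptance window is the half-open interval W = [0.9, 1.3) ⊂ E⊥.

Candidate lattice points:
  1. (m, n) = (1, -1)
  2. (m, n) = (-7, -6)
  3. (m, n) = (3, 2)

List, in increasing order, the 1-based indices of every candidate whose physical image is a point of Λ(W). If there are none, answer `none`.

1

λ' = (4−√20)/2 ≈ -0.236068.
#1 (1,-1): internal coord 1 + (-1)·λ' = +1.236068; +1.236068 ∈ [0.9, 1.3) → IN Λ
#2 (-7,-6): internal coord -7 + (-6)·λ' = -5.583592; -5.583592 ∉ [0.9, 1.3) → out
#3 (3,2): internal coord 3 + (2)·λ' = +2.527864; +2.527864 ∉ [0.9, 1.3) → out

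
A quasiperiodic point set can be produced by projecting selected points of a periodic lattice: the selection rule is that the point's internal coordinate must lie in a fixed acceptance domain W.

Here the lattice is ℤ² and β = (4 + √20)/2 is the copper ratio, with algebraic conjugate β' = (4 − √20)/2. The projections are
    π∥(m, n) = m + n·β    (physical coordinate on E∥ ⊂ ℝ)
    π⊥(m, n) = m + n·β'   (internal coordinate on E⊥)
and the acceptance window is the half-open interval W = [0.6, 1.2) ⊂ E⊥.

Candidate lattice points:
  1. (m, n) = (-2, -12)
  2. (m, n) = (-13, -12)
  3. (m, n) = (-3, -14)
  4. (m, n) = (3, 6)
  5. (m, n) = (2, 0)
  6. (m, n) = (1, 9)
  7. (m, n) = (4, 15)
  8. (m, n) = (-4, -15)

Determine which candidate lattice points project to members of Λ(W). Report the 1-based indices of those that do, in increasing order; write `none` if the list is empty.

1

Numerically β ≈ 4.2361 and β' = −1/β ≈ -0.2361.
[1] lift (-2,-12): star map gives 0.8328; window check 0.6 ≤ 0.8328 < 1.2 is true → IN Λ
[2] lift (-13,-12): star map gives -10.1672; window check 0.6 ≤ -10.1672 < 1.2 is false → out
[3] lift (-3,-14): star map gives 0.3050; window check 0.6 ≤ 0.3050 < 1.2 is false → out
[4] lift (3,6): star map gives 1.5836; window check 0.6 ≤ 1.5836 < 1.2 is false → out
[5] lift (2,0): star map gives 2.0000; window check 0.6 ≤ 2.0000 < 1.2 is false → out
[6] lift (1,9): star map gives -1.1246; window check 0.6 ≤ -1.1246 < 1.2 is false → out
[7] lift (4,15): star map gives 0.4590; window check 0.6 ≤ 0.4590 < 1.2 is false → out
[8] lift (-4,-15): star map gives -0.4590; window check 0.6 ≤ -0.4590 < 1.2 is false → out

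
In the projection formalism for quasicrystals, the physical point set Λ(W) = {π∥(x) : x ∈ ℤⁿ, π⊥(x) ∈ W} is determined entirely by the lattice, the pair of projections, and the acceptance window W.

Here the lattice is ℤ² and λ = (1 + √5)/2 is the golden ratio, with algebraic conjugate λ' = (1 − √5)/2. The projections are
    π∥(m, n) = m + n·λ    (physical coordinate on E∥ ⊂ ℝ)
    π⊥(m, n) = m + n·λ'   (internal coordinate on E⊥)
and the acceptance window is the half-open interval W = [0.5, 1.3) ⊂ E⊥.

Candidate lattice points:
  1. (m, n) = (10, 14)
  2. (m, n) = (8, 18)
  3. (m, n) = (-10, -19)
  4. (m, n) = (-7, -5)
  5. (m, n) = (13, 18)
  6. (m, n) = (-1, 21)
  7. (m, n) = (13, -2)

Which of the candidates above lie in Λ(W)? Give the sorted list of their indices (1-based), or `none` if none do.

none

λ' = (1−√5)/2 ≈ -0.6180.
candidate 1: (m,n)=(10,14) → π∥ = 10+14·λ ≈ 32.6525, π⊥ = 10+14·λ' ≈ 1.3475 ∉ [0.5, 1.3) ⇒ out
candidate 2: (m,n)=(8,18) → π∥ = 8+18·λ ≈ 37.1246, π⊥ = 8+18·λ' ≈ -3.1246 ∉ [0.5, 1.3) ⇒ out
candidate 3: (m,n)=(-10,-19) → π∥ = -10-19·λ ≈ -40.7426, π⊥ = -10-19·λ' ≈ 1.7426 ∉ [0.5, 1.3) ⇒ out
candidate 4: (m,n)=(-7,-5) → π∥ = -7-5·λ ≈ -15.0902, π⊥ = -7-5·λ' ≈ -3.9098 ∉ [0.5, 1.3) ⇒ out
candidate 5: (m,n)=(13,18) → π∥ = 13+18·λ ≈ 42.1246, π⊥ = 13+18·λ' ≈ 1.8754 ∉ [0.5, 1.3) ⇒ out
candidate 6: (m,n)=(-1,21) → π∥ = -1+21·λ ≈ 32.9787, π⊥ = -1+21·λ' ≈ -13.9787 ∉ [0.5, 1.3) ⇒ out
candidate 7: (m,n)=(13,-2) → π∥ = 13-2·λ ≈ 9.7639, π⊥ = 13-2·λ' ≈ 14.2361 ∉ [0.5, 1.3) ⇒ out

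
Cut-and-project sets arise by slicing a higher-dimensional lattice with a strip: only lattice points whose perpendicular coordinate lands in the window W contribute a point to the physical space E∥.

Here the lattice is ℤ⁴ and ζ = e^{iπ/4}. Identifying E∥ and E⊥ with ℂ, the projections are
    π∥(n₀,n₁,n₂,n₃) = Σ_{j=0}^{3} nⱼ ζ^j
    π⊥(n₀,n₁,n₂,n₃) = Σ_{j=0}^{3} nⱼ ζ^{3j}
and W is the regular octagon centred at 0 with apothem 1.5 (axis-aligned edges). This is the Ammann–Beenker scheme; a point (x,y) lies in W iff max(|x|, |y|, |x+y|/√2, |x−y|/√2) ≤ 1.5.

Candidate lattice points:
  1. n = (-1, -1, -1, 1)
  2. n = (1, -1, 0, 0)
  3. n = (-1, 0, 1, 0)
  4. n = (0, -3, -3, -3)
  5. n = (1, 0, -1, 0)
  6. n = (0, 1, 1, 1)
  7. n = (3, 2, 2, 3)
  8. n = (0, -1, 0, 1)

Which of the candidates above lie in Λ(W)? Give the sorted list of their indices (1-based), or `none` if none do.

π⊥(n) = n₀ + n₁ζ³ + n₂ζ⁶ + n₃ζ⁹ where ζ = e^{iπ/4}.
candidate 1: n = (-1, -1, -1, 1) → π⊥ ≈ (+0.41421, +1.00000); max(|x|,|y|,|x±y|/√2) = 1.00000 ≤ 1.5 ⇒ ∈ W
candidate 2: n = (1, -1, 0, 0) → π⊥ ≈ (+1.70711, -0.70711); max(|x|,|y|,|x±y|/√2) = 1.70711 > 1.5 ⇒ ∉ W
candidate 3: n = (-1, 0, 1, 0) → π⊥ ≈ (-1.00000, -1.00000); max(|x|,|y|,|x±y|/√2) = 1.41421 ≤ 1.5 ⇒ ∈ W
candidate 4: n = (0, -3, -3, -3) → π⊥ ≈ (+0.00000, -1.24264); max(|x|,|y|,|x±y|/√2) = 1.24264 ≤ 1.5 ⇒ ∈ W
candidate 5: n = (1, 0, -1, 0) → π⊥ ≈ (+1.00000, +1.00000); max(|x|,|y|,|x±y|/√2) = 1.41421 ≤ 1.5 ⇒ ∈ W
candidate 6: n = (0, 1, 1, 1) → π⊥ ≈ (+0.00000, +0.41421); max(|x|,|y|,|x±y|/√2) = 0.41421 ≤ 1.5 ⇒ ∈ W
candidate 7: n = (3, 2, 2, 3) → π⊥ ≈ (+3.70711, +1.53553); max(|x|,|y|,|x±y|/√2) = 3.70711 > 1.5 ⇒ ∉ W
candidate 8: n = (0, -1, 0, 1) → π⊥ ≈ (+1.41421, +0.00000); max(|x|,|y|,|x±y|/√2) = 1.41421 ≤ 1.5 ⇒ ∈ W

1, 3, 4, 5, 6, 8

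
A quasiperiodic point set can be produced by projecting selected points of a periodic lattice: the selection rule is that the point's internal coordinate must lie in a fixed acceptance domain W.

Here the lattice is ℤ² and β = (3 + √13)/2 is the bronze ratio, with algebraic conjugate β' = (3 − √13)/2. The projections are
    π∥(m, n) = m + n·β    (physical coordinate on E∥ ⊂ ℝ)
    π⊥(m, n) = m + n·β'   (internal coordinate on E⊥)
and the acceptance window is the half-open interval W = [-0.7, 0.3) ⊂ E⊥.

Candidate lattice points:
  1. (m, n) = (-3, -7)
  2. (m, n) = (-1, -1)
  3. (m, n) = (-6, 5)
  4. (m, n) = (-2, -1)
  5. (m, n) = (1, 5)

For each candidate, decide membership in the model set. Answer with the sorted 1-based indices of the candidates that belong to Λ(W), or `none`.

2, 5

Compute β' = (3−√13)/2 = -0.302776, so π⊥(m,n) = m -0.302776·n.
[1] lift (-3,-7): star map gives -0.880571; window check -0.7 ≤ -0.880571 < 0.3 is false → out
[2] lift (-1,-1): star map gives -0.697224; window check -0.7 ≤ -0.697224 < 0.3 is true → IN Λ
[3] lift (-6,5): star map gives -7.513878; window check -0.7 ≤ -7.513878 < 0.3 is false → out
[4] lift (-2,-1): star map gives -1.697224; window check -0.7 ≤ -1.697224 < 0.3 is false → out
[5] lift (1,5): star map gives -0.513878; window check -0.7 ≤ -0.513878 < 0.3 is true → IN Λ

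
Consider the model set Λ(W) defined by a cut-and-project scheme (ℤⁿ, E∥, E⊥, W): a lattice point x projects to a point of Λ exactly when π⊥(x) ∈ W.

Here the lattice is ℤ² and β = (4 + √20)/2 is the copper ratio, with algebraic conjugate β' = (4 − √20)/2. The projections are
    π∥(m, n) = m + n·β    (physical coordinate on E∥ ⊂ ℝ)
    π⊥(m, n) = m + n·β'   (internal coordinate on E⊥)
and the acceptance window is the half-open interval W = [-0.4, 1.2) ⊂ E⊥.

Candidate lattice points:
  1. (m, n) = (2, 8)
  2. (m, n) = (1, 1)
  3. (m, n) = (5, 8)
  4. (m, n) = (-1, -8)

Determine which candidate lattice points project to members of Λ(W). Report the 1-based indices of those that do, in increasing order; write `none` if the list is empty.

1, 2, 4

Numerically β ≈ 4.2361 and β' = −1/β ≈ -0.2361.
#1 (2,8): internal coord 2 + (8)·β' = +0.1115; +0.1115 ∈ [-0.4, 1.2) → IN Λ
#2 (1,1): internal coord 1 + (1)·β' = +0.7639; +0.7639 ∈ [-0.4, 1.2) → IN Λ
#3 (5,8): internal coord 5 + (8)·β' = +3.1115; +3.1115 ∉ [-0.4, 1.2) → out
#4 (-1,-8): internal coord -1 + (-8)·β' = +0.8885; +0.8885 ∈ [-0.4, 1.2) → IN Λ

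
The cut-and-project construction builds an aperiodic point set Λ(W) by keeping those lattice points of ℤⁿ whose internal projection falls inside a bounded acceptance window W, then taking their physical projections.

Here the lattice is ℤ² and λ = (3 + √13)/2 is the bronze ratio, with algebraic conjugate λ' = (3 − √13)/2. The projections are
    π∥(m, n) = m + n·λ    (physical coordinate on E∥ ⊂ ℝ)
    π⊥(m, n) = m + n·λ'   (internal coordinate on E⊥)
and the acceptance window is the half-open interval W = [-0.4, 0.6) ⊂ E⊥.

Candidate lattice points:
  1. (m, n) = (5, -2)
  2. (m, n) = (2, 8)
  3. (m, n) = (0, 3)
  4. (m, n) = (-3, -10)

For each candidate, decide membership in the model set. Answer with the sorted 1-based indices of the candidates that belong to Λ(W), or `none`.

4

Numerically λ ≈ 3.30278 and λ' = −1/λ ≈ -0.30278.
#1 (5,-2): internal coord 5 + (-2)·λ' = +5.60555; +5.60555 ∉ [-0.4, 0.6) → out
#2 (2,8): internal coord 2 + (8)·λ' = -0.42221; -0.42221 ∉ [-0.4, 0.6) → out
#3 (0,3): internal coord 0 + (3)·λ' = -0.90833; -0.90833 ∉ [-0.4, 0.6) → out
#4 (-3,-10): internal coord -3 + (-10)·λ' = +0.02776; +0.02776 ∈ [-0.4, 0.6) → IN Λ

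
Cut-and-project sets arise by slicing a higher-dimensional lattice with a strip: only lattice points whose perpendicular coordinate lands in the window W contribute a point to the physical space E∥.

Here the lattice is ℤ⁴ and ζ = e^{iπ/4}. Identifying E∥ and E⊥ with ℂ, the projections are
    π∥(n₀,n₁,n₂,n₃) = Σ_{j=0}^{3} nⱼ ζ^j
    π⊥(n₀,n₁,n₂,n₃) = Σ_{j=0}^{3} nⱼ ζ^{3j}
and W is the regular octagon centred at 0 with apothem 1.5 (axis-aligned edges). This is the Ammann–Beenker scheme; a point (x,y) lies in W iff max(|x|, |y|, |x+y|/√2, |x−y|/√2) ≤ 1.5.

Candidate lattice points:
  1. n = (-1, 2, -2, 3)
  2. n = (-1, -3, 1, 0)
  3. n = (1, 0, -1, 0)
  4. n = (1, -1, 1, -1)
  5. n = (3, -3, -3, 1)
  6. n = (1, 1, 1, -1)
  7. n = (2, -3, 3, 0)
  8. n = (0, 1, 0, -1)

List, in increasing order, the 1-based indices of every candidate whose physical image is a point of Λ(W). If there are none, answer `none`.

3, 6, 8

π⊥(n) = n₀ + n₁ζ³ + n₂ζ⁶ + n₃ζ⁹ where ζ = e^{iπ/4}.
candidate 1: n = (-1, 2, -2, 3) → π⊥ ≈ (-0.2929, +5.5355); max(|x|,|y|,|x±y|/√2) = 5.5355 > 1.5 ⇒ ∉ W
candidate 2: n = (-1, -3, 1, 0) → π⊥ ≈ (+1.1213, -3.1213); max(|x|,|y|,|x±y|/√2) = 3.1213 > 1.5 ⇒ ∉ W
candidate 3: n = (1, 0, -1, 0) → π⊥ ≈ (+1.0000, +1.0000); max(|x|,|y|,|x±y|/√2) = 1.4142 ≤ 1.5 ⇒ ∈ W
candidate 4: n = (1, -1, 1, -1) → π⊥ ≈ (+1.0000, -2.4142); max(|x|,|y|,|x±y|/√2) = 2.4142 > 1.5 ⇒ ∉ W
candidate 5: n = (3, -3, -3, 1) → π⊥ ≈ (+5.8284, +1.5858); max(|x|,|y|,|x±y|/√2) = 5.8284 > 1.5 ⇒ ∉ W
candidate 6: n = (1, 1, 1, -1) → π⊥ ≈ (-0.4142, -1.0000); max(|x|,|y|,|x±y|/√2) = 1.0000 ≤ 1.5 ⇒ ∈ W
candidate 7: n = (2, -3, 3, 0) → π⊥ ≈ (+4.1213, -5.1213); max(|x|,|y|,|x±y|/√2) = 6.5355 > 1.5 ⇒ ∉ W
candidate 8: n = (0, 1, 0, -1) → π⊥ ≈ (-1.4142, +0.0000); max(|x|,|y|,|x±y|/√2) = 1.4142 ≤ 1.5 ⇒ ∈ W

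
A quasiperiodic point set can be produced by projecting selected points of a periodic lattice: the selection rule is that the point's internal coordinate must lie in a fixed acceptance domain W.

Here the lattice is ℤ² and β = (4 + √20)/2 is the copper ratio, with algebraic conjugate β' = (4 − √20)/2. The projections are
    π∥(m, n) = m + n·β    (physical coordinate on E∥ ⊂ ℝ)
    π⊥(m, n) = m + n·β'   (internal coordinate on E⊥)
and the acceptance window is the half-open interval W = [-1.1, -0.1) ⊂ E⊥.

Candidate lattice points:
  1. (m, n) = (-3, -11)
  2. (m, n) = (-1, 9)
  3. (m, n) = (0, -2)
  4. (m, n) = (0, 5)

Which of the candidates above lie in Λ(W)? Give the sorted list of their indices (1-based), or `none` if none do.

1

Compute β' = (4−√20)/2 = -0.236068, so π⊥(m,n) = m -0.236068·n.
[1] lift (-3,-11): star map gives -0.403252; window check -1.1 ≤ -0.403252 < -0.1 is true → IN Λ
[2] lift (-1,9): star map gives -3.124612; window check -1.1 ≤ -3.124612 < -0.1 is false → out
[3] lift (0,-2): star map gives 0.472136; window check -1.1 ≤ 0.472136 < -0.1 is false → out
[4] lift (0,5): star map gives -1.180340; window check -1.1 ≤ -1.180340 < -0.1 is false → out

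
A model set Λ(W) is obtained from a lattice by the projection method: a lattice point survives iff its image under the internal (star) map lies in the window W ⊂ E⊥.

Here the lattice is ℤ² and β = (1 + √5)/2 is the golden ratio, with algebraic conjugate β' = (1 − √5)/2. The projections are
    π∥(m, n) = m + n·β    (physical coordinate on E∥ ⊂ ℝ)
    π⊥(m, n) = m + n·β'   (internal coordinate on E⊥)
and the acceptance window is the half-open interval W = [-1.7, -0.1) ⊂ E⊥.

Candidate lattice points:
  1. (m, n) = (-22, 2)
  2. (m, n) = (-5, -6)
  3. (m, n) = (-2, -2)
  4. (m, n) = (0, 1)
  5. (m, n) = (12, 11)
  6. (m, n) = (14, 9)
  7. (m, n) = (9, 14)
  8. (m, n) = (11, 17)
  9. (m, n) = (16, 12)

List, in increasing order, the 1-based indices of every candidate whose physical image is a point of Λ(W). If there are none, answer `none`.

β' = (1−√5)/2 ≈ -0.618034.
[1] lift (-22,2): star map gives -23.236068; window check -1.7 ≤ -23.236068 < -0.1 is false → out
[2] lift (-5,-6): star map gives -1.291796; window check -1.7 ≤ -1.291796 < -0.1 is true → IN Λ
[3] lift (-2,-2): star map gives -0.763932; window check -1.7 ≤ -0.763932 < -0.1 is true → IN Λ
[4] lift (0,1): star map gives -0.618034; window check -1.7 ≤ -0.618034 < -0.1 is true → IN Λ
[5] lift (12,11): star map gives 5.201626; window check -1.7 ≤ 5.201626 < -0.1 is false → out
[6] lift (14,9): star map gives 8.437694; window check -1.7 ≤ 8.437694 < -0.1 is false → out
[7] lift (9,14): star map gives 0.347524; window check -1.7 ≤ 0.347524 < -0.1 is false → out
[8] lift (11,17): star map gives 0.493422; window check -1.7 ≤ 0.493422 < -0.1 is false → out
[9] lift (16,12): star map gives 8.583592; window check -1.7 ≤ 8.583592 < -0.1 is false → out

2, 3, 4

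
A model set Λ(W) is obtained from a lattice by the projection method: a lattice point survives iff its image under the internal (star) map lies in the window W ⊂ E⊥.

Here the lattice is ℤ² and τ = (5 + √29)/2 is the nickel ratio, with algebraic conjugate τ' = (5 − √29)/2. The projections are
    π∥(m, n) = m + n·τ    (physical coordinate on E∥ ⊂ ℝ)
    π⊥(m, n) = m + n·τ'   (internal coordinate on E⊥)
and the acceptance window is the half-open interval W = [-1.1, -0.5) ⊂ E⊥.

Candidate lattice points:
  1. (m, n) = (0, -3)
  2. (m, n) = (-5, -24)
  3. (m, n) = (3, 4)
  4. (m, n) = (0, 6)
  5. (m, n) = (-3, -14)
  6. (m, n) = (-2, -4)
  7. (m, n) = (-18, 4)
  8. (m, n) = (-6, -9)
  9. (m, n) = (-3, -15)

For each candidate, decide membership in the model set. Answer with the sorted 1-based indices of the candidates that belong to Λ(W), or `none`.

Numerically τ ≈ 5.192582 and τ' = −1/τ ≈ -0.192582.
#1 (0,-3): internal coord 0 + (-3)·τ' = +0.577747; +0.577747 ∉ [-1.1, -0.5) → out
#2 (-5,-24): internal coord -5 + (-24)·τ' = -0.378022; -0.378022 ∉ [-1.1, -0.5) → out
#3 (3,4): internal coord 3 + (4)·τ' = +2.229670; +2.229670 ∉ [-1.1, -0.5) → out
#4 (0,6): internal coord 0 + (6)·τ' = -1.155494; -1.155494 ∉ [-1.1, -0.5) → out
#5 (-3,-14): internal coord -3 + (-14)·τ' = -0.303846; -0.303846 ∉ [-1.1, -0.5) → out
#6 (-2,-4): internal coord -2 + (-4)·τ' = -1.229670; -1.229670 ∉ [-1.1, -0.5) → out
#7 (-18,4): internal coord -18 + (4)·τ' = -18.770330; -18.770330 ∉ [-1.1, -0.5) → out
#8 (-6,-9): internal coord -6 + (-9)·τ' = -4.266758; -4.266758 ∉ [-1.1, -0.5) → out
#9 (-3,-15): internal coord -3 + (-15)·τ' = -0.111264; -0.111264 ∉ [-1.1, -0.5) → out

none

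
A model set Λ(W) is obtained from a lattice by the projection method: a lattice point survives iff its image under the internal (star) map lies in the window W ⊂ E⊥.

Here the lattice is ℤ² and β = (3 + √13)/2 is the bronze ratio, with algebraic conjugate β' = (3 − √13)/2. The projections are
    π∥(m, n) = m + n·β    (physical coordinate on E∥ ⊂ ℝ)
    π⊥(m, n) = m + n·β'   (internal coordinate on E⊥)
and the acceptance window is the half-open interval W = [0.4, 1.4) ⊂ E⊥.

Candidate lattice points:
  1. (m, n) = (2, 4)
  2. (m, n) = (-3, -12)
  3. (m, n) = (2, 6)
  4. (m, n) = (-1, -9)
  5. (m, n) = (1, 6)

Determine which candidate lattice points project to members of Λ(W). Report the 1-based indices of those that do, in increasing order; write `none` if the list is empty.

β' = (3−√13)/2 ≈ -0.3028.
#1 (2,4): internal coord 2 + (4)·β' = +0.7889; +0.7889 ∈ [0.4, 1.4) → IN Λ
#2 (-3,-12): internal coord -3 + (-12)·β' = +0.6333; +0.6333 ∈ [0.4, 1.4) → IN Λ
#3 (2,6): internal coord 2 + (6)·β' = +0.1833; +0.1833 ∉ [0.4, 1.4) → out
#4 (-1,-9): internal coord -1 + (-9)·β' = +1.7250; +1.7250 ∉ [0.4, 1.4) → out
#5 (1,6): internal coord 1 + (6)·β' = -0.8167; -0.8167 ∉ [0.4, 1.4) → out

1, 2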